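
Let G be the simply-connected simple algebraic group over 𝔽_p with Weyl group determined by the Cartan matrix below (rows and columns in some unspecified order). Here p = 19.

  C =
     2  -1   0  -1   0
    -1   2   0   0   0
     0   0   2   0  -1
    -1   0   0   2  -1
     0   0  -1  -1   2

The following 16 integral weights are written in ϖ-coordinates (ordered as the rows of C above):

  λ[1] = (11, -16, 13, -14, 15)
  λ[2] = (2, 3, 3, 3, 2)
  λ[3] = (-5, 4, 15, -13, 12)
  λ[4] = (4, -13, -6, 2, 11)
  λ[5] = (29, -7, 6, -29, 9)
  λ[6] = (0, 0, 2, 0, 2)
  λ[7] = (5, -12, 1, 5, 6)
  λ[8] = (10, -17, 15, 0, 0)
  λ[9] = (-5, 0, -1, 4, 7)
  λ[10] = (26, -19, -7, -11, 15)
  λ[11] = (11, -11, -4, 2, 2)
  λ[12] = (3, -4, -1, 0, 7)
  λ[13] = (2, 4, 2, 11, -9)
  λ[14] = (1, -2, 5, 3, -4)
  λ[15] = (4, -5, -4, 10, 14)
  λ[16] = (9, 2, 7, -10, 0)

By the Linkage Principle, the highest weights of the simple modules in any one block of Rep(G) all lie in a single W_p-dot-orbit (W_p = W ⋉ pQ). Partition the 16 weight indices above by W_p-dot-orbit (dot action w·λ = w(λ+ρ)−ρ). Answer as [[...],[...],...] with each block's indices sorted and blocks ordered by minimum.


A_5 Cartan matrix, 5 simple roots permuted; ρ=(1,1,1,1,1).

λ_j+ρ reflected into Ā_19 (⟨·,θ^∨⟩≤19); 5-tuples as given:

  λ_1+ρ ↦ (2, 10, 3, 3, 0);  λ_2+ρ ↦ (3, 4, 4, 4, 3);  λ_3+ρ ↦ (1, 1, 3, 1, 3);  λ_4+ρ ↦ (3, 4, 4, 4, 3);  λ_5+ρ ↦ (5, 4, 0, 1, 7);  λ_6+ρ ↦ (1, 1, 3, 1, 3);  λ_7+ρ ↦ (5, 4, 0, 1, 7);  λ_8+ρ ↦ (1, 1, 3, 1, 3);  λ_9+ρ ↦ (1, 3, 0, 1, 8);  λ_10+ρ ↦ (1, 3, 0, 1, 8);  λ_11+ρ ↦ (2, 10, 3, 3, 0);  λ_12+ρ ↦ (1, 3, 0, 1, 8);  λ_13+ρ ↦ (3, 4, 4, 4, 3);  λ_14+ρ ↦ (1, 1, 3, 1, 3);  λ_15+ρ ↦ (3, 4, 4, 4, 3);  λ_16+ρ ↦ (1, 3, 0, 1, 8)

5 distinct reps among the 16 weights ⇒ 5 W_19-linkage classes:

[[1, 11], [2, 4, 13, 15], [3, 6, 8, 14], [5, 7], [9, 10, 12, 16]]


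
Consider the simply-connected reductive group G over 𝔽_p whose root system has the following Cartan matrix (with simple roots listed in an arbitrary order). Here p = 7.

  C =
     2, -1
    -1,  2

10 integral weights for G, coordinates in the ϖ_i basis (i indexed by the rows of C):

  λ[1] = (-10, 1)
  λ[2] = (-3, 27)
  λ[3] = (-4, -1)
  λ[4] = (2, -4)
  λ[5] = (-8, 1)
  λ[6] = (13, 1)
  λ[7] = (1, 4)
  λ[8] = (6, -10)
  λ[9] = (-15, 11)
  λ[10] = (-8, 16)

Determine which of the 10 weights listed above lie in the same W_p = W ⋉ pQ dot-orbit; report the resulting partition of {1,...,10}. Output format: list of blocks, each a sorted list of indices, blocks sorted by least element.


Cartan matrix: type A_2 (|W|=6); un-permuting the 2 rows.

λ_j+ρ reflected into Ā_7 (⟨·,θ^∨⟩≤7); 2-tuples as given:

  λ_1+ρ ↦ (0, 5);  λ_2+ρ ↦ (2, 5);  λ_3+ρ ↦ (0, 3);  λ_4+ρ ↦ (0, 3);  λ_5+ρ ↦ (2, 5);  λ_6+ρ ↦ (2, 5);  λ_7+ρ ↦ (2, 5);  λ_8+ρ ↦ (0, 5);  λ_9+ρ ↦ (0, 5);  λ_10+ρ ↦ (0, 3)

Grouping the 10 weights by Ā_7-representative: 3 linkage classes.

[[1, 8, 9], [2, 5, 6, 7], [3, 4, 10]]


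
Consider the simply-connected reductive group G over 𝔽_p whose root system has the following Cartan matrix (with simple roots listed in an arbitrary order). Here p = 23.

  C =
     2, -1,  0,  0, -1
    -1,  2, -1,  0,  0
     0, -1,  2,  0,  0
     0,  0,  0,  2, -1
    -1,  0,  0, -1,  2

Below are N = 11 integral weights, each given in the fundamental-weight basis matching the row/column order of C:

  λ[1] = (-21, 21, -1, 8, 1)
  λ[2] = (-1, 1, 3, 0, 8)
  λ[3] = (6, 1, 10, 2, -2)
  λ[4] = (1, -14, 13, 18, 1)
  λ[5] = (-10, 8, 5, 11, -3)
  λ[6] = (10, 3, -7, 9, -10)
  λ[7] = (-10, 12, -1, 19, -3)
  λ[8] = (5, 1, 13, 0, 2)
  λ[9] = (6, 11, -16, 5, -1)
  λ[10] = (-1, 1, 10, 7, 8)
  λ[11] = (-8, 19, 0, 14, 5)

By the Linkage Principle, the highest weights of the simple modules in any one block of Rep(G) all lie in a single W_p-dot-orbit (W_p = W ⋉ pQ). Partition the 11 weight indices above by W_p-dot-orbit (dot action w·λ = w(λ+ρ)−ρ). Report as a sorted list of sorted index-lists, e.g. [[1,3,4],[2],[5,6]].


Type A_5, rank 5, |W|=720; reorder rows/cols to standard.

Ā_23 reps of the 11 weights (A_5, coords as presented):

    1: (2, 2, 0, 9, 9)
    2: (0, 2, 4, 1, 9)
    3: (6, 2, 11, 2, 1)
    4: (2, 2, 0, 9, 9)
    5: (0, 2, 4, 1, 9)
    6: (0, 2, 4, 1, 9)
    7: (2, 2, 0, 9, 9)
    8: (6, 2, 11, 2, 1)
    9: (4, 3, 10, 4, 0)
    10: (0, 2, 4, 1, 9)
    11: (6, 2, 11, 2, 1)

Grouping the 11 weights by Ā_23-representative: 4 linkage classes.

[[1, 4, 7], [2, 5, 6, 10], [3, 8, 11], [9]]


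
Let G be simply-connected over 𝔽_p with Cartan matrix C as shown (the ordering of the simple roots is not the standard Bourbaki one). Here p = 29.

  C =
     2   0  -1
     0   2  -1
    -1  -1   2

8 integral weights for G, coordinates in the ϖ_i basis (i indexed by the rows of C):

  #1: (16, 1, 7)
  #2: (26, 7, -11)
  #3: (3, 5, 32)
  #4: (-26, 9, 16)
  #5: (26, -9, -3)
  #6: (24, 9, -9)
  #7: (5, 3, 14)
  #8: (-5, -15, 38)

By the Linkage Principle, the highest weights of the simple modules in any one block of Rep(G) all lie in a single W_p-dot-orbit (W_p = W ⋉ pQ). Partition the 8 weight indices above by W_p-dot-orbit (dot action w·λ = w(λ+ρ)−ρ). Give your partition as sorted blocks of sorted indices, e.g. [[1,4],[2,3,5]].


Dynkin diagram of C (from the 4 off-diagonal −1 entries): A_3.

Each λ_j+ρ reduced to Ā_29; 3-tuples below use C's row order:

  λ_1 → (17, 2, 8)
  λ_2 → (17, 2, 8)
  λ_3 → (6, 4, 15)
  λ_4 → (17, 2, 8)
  λ_5 → (17, 2, 8)
  λ_6 → (17, 2, 8)
  λ_7 → (6, 4, 15)
  λ_8 → (6, 4, 15)

The 8 indices split into 2 linkage classes (same alcove rep ⇔ same W_29-dot-orbit):

[[1, 2, 4, 5, 6], [3, 7, 8]]


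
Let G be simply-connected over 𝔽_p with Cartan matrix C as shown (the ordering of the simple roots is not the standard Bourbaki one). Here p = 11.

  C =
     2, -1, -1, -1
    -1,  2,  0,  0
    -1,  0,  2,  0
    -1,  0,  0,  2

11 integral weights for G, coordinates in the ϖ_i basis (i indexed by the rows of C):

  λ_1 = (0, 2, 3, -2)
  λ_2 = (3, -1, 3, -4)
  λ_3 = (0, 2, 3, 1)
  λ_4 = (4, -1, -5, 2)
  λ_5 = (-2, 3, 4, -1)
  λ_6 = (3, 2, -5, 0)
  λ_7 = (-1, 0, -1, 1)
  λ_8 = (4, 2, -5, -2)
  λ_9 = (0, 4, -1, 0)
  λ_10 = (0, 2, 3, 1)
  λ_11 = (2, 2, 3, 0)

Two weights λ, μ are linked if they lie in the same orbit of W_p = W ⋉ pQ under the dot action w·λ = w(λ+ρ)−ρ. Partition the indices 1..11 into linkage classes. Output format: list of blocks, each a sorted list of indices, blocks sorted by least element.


D_4 Cartan matrix, 4 simple roots permuted; ρ=(1,1,1,1).

Folding the 11 weights λ_j+ρ into Ā_11 (reps in the given 4-coord order):

  1: (0, 3, 4, 1) · 2: (1, 0, 4, 3) · 3: (1, 3, 4, 2) · 4: (1, 0, 4, 3) · 5: (0, 3, 4, 1) · 6: (0, 3, 4, 1) · 7: (0, 1, 0, 2) · 8: (0, 3, 4, 1) · 9: (1, 5, 0, 1) · 10: (1, 3, 4, 2) · 11: (0, 3, 4, 1)

These 11 weights hit 5 W_11-dot-orbits; sizes (5, 2, 2, 1, 1):

[[1, 5, 6, 8, 11], [2, 4], [3, 10], [7], [9]]


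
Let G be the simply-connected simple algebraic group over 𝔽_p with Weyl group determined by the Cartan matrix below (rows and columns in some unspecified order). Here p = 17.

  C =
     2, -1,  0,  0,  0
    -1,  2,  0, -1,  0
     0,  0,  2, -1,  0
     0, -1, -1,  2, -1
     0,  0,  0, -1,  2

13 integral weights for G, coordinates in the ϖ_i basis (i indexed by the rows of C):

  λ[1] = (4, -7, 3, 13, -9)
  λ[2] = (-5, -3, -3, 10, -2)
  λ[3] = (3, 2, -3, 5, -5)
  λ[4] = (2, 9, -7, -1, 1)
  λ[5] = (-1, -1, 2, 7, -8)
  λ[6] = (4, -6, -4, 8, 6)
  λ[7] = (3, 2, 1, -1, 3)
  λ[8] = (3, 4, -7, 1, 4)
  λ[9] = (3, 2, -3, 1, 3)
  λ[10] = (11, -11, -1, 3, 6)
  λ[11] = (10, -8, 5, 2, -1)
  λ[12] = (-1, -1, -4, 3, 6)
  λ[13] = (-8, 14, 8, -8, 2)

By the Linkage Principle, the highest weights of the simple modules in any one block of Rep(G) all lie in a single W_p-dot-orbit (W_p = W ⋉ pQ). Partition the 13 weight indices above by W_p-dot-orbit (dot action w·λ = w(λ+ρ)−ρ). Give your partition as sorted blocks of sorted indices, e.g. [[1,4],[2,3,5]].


Dynkin diagram of C (from the 8 off-diagonal −1 entries): D_5.

λ_j+ρ reflected into Ā_17 (⟨·,θ^∨⟩≤17); 5-tuples as given:

    λ_1 → (0, 0, 3, 1, 7)
    λ_2 → (2, 4, 2, 2, 1)
    λ_3 → (4, 3, 2, 0, 4)
    λ_4 → (3, 2, 0, 2, 4)
    λ_5 → (0, 0, 3, 1, 7)
    λ_6 → (0, 0, 3, 1, 7)
    λ_7 → (4, 3, 2, 0, 4)
    λ_8 → (4, 1, 2, 4, 1)
    λ_9 → (4, 3, 2, 0, 4)
    λ_10 → (2, 4, 6, 0, 1)
    λ_11 → (4, 3, 2, 0, 4)
    λ_12 → (0, 0, 3, 1, 7)
    λ_13 → (4, 3, 2, 0, 4)

The 13 indices split into 6 linkage classes (same alcove rep ⇔ same W_17-dot-orbit):

[[1, 5, 6, 12], [2], [3, 7, 9, 11, 13], [4], [8], [10]]


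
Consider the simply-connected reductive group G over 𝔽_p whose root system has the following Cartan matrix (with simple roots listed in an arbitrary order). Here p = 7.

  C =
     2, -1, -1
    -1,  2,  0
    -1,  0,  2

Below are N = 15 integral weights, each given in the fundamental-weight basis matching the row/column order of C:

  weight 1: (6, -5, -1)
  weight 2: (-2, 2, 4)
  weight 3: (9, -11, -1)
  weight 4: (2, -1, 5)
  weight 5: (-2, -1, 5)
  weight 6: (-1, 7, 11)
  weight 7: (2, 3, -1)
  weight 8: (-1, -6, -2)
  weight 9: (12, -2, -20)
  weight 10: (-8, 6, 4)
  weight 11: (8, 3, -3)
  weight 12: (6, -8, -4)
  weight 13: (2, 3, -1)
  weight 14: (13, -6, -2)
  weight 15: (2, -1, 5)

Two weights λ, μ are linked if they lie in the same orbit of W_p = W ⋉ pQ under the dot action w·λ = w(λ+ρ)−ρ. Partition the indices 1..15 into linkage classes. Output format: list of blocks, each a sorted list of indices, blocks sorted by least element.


A_3 Cartan matrix, 3 simple roots permuted; ρ=(1,1,1).

Alcove-folded reps (p=7, 15 weights, presented ϖ-order):

  λ_1+ρ ↦ (3, 4, 0);  λ_2+ρ ↦ (1, 2, 4);  λ_3+ρ ↦ (3, 4, 0);  λ_4+ρ ↦ (1, 2, 4);  λ_5+ρ ↦ (0, 1, 5);  λ_6+ρ ↦ (0, 1, 5);  λ_7+ρ ↦ (3, 4, 0);  λ_8+ρ ↦ (0, 1, 5);  λ_9+ρ ↦ (0, 1, 5);  λ_10+ρ ↦ (5, 0, 2);  λ_11+ρ ↦ (1, 2, 4);  λ_12+ρ ↦ (3, 4, 0);  λ_13+ρ ↦ (3, 4, 0);  λ_14+ρ ↦ (0, 1, 5);  λ_15+ρ ↦ (1, 2, 4)

The 15 indices split into 4 linkage classes (same alcove rep ⇔ same W_7-dot-orbit):

[[1, 3, 7, 12, 13], [2, 4, 11, 15], [5, 6, 8, 9, 14], [10]]


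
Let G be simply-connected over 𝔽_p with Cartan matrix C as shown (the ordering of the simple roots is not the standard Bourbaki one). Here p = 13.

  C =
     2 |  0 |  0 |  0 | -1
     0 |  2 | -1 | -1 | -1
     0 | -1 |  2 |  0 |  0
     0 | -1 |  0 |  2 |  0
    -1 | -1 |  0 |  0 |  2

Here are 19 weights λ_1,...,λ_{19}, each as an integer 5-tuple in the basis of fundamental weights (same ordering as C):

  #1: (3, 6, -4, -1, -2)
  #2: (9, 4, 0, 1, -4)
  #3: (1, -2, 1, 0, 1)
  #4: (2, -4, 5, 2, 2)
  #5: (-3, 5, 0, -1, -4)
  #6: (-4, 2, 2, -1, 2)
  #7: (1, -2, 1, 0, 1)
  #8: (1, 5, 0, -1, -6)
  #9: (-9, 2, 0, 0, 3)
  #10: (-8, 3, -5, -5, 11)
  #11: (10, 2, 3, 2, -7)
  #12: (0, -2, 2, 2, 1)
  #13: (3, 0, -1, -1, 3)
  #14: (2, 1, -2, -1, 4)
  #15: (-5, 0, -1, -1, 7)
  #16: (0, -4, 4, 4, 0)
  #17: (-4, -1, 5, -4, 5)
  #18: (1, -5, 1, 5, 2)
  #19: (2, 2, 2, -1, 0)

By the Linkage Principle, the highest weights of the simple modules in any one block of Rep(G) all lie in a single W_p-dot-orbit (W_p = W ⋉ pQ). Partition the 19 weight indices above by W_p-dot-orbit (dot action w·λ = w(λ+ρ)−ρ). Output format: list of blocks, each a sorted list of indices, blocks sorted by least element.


Cartan matrix: type D_5 (|W|=1920); un-permuting the 5 rows.

Ā_13 reps of the 19 weights (D_5, coords as presented):

  λ_1 → (3, 3, 3, 0, 0) · λ_2 → (3, 1, 1, 0, 2) · λ_3 → (2, 1, 1, 0, 1) · λ_4 → (3, 3, 3, 0, 0) · λ_5 → (3, 1, 1, 0, 2) · λ_6 → (3, 3, 3, 0, 0) · λ_7 → (2, 1, 1, 0, 1) · λ_8 → (3, 1, 1, 0, 2) · λ_9 → (4, 1, 0, 0, 3) · λ_10 → (4, 1, 0, 0, 3) · λ_11 → (3, 1, 1, 0, 2) · λ_12 → (1, 1, 2, 2, 1) · λ_13 → (4, 1, 0, 0, 3) · λ_14 → (3, 1, 1, 0, 2) · λ_15 → (4, 1, 0, 0, 3) · λ_16 → (1, 1, 2, 2, 1) · λ_17 → (3, 3, 3, 0, 0) · λ_18 → (1, 1, 2, 2, 1) · λ_19 → (3, 3, 3, 0, 0)

The 19 indices split into 5 linkage classes (same alcove rep ⇔ same W_13-dot-orbit):

[[1, 4, 6, 17, 19], [2, 5, 8, 11, 14], [3, 7], [9, 10, 13, 15], [12, 16, 18]]


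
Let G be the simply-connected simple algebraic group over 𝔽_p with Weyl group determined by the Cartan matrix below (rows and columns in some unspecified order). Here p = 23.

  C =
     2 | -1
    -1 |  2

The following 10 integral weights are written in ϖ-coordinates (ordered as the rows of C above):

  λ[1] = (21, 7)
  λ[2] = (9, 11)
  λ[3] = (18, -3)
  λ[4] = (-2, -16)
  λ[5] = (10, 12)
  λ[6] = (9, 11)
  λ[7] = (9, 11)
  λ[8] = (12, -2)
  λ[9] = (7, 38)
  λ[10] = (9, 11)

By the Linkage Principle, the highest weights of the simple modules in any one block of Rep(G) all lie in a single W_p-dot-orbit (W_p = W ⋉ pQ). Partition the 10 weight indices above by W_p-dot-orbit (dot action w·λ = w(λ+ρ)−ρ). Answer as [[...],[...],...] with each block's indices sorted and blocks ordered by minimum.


Type A_2, rank 2, |W|=6; reorder rows/cols to standard.

λ_j+ρ reflected into Ā_23 (⟨·,θ^∨⟩≤23); 2-tuples as given:

  1: (15, 1)
  2: (10, 12)
  3: (17, 2)
  4: (15, 1)
  5: (10, 12)
  6: (10, 12)
  7: (10, 12)
  8: (12, 1)
  9: (15, 1)
  10: (10, 12)

4 distinct reps among the 10 weights ⇒ 4 W_23-linkage classes:

[[1, 4, 9], [2, 5, 6, 7, 10], [3], [8]]


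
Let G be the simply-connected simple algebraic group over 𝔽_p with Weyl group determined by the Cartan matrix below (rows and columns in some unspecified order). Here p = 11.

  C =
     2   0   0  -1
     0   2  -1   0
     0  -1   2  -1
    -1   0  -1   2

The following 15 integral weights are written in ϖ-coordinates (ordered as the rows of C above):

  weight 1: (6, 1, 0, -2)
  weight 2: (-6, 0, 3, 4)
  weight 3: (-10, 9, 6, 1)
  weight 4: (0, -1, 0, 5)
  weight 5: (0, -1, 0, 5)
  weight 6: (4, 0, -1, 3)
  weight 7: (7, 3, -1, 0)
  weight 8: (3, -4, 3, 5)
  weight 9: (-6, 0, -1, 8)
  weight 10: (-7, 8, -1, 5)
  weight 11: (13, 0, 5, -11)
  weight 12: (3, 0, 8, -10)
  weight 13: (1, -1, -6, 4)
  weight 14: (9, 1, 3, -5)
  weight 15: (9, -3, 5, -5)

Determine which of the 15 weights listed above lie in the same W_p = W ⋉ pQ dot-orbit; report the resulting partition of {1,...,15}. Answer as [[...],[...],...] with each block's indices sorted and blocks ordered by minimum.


Root system A_4: the 4×4 matrix C matches after relabeling.

Alcove-folded reps (p=11, 15 weights, presented ϖ-order):

    λ_1 → (6, 2, 0, 1)
    λ_2 → (5, 1, 4, 0)
    λ_3 → (6, 2, 0, 1)
    λ_4 → (1, 0, 1, 6)
    λ_5 → (1, 0, 1, 6)
    λ_6 → (5, 1, 0, 4)
    λ_7 → (6, 2, 0, 1)
    λ_8 → (1, 0, 1, 6)
    λ_9 → (5, 1, 0, 4)
    λ_10 → (2, 5, 0, 0)
    λ_11 → (1, 0, 1, 6)
    λ_12 → (5, 1, 0, 4)
    λ_13 → (2, 5, 0, 0)
    λ_14 → (5, 1, 0, 4)
    λ_15 → (5, 1, 0, 4)

The 15 indices split into 5 linkage classes (same alcove rep ⇔ same W_11-dot-orbit):

[[1, 3, 7], [2], [4, 5, 8, 11], [6, 9, 12, 14, 15], [10, 13]]


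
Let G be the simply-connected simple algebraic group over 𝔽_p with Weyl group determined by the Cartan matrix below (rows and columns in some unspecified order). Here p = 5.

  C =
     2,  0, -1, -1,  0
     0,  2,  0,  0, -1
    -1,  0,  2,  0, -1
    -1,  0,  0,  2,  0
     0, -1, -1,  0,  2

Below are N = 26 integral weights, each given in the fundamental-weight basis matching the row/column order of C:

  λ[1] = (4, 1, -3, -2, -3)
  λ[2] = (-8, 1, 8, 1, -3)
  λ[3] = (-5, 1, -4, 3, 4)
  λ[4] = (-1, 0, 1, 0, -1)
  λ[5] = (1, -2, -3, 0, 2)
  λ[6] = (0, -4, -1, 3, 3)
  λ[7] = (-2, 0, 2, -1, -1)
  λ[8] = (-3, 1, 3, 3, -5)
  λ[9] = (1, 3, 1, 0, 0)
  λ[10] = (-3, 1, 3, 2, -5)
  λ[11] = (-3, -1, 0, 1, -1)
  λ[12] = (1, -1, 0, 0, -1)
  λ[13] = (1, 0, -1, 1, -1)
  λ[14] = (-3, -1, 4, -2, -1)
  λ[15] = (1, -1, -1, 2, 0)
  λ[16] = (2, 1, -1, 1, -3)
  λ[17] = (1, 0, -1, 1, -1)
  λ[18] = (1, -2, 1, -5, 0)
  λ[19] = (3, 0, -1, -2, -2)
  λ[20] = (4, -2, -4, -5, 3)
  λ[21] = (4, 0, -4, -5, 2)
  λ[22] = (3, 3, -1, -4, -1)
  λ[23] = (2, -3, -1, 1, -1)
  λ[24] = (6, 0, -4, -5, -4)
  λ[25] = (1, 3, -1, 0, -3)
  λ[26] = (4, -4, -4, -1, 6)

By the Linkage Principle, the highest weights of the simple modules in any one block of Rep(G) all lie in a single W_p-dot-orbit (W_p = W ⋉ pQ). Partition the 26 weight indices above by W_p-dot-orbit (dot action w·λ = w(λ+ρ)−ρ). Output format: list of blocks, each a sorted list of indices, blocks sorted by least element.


A_5 Cartan matrix, 5 simple roots permuted; ρ=(1,1,1,1,1).

Ā_5 reps of the 26 weights (A_5, coords as presented):

  1: (0, 2, 2, 1, 0);  2: (0, 2, 2, 1, 0);  3: (0, 2, 2, 1, 0);  4: (0, 1, 2, 1, 0);  5: (0, 1, 2, 1, 0);  6: (1, 1, 0, 0, 0);  7: (0, 1, 2, 1, 0);  8: (0, 1, 2, 1, 0);  9: (2, 1, 0, 2, 0);  10: (0, 2, 2, 1, 0);  11: (1, 1, 0, 0, 0);  12: (2, 0, 1, 1, 0);  13: (2, 1, 0, 2, 0);  14: (1, 0, 2, 2, 0);  15: (2, 1, 0, 2, 0);  16: (1, 0, 2, 2, 0);  17: (2, 1, 0, 2, 0);  18: (2, 1, 0, 2, 0);  19: (2, 0, 1, 1, 0);  20: (2, 0, 1, 1, 0);  21: (2, 0, 1, 1, 0);  22: (1, 1, 0, 0, 0);  23: (1, 0, 2, 2, 0);  24: (0, 1, 2, 1, 0);  25: (0, 2, 2, 1, 0);  26: (2, 0, 1, 1, 0)

Linkage partition of the 26 weights (6 classes, p=5):

[[1, 2, 3, 10, 25], [4, 5, 7, 8, 24], [6, 11, 22], [9, 13, 15, 17, 18], [12, 19, 20, 21, 26], [14, 16, 23]]


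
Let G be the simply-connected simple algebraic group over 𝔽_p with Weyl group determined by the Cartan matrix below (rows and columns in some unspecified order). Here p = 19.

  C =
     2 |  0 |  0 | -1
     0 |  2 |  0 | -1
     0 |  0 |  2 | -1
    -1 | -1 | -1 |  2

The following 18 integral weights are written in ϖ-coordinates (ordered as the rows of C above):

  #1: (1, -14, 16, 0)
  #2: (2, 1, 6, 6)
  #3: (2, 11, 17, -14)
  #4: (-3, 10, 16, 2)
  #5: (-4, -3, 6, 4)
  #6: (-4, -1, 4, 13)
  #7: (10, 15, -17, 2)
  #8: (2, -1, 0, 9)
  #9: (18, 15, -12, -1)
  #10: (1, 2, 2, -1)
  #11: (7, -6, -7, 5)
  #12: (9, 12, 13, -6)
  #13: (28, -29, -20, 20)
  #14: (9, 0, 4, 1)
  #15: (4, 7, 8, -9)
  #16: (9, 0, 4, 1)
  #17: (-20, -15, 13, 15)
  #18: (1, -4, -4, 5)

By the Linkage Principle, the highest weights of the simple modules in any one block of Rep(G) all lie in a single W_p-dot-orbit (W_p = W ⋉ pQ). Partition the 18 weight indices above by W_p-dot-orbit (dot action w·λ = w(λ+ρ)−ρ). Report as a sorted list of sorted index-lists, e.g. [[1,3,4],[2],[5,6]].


C ↔ D_4 under row/col permutation; |W(D_4)| = 192.

Folding the 18 weights λ_j+ρ into Ā_19 (reps in the given 4-coord order):

  1: (10, 1, 5, 1);  2: (3, 2, 7, 0);  3: (10, 1, 5, 1);  4: (10, 1, 5, 1);  5: (3, 2, 7, 0);  6: (3, 0, 5, 0);  7: (2, 3, 3, 0);  8: (3, 0, 1, 5);  9: (3, 0, 5, 0);  10: (2, 3, 3, 0);  11: (3, 0, 1, 5);  12: (3, 0, 1, 5);  13: (3, 2, 7, 0);  14: (10, 1, 5, 1);  15: (3, 0, 1, 5);  16: (10, 1, 5, 1);  17: (2, 3, 3, 0);  18: (2, 3, 3, 0)

The 18 indices split into 5 linkage classes (same alcove rep ⇔ same W_19-dot-orbit):

[[1, 3, 4, 14, 16], [2, 5, 13], [6, 9], [7, 10, 17, 18], [8, 11, 12, 15]]


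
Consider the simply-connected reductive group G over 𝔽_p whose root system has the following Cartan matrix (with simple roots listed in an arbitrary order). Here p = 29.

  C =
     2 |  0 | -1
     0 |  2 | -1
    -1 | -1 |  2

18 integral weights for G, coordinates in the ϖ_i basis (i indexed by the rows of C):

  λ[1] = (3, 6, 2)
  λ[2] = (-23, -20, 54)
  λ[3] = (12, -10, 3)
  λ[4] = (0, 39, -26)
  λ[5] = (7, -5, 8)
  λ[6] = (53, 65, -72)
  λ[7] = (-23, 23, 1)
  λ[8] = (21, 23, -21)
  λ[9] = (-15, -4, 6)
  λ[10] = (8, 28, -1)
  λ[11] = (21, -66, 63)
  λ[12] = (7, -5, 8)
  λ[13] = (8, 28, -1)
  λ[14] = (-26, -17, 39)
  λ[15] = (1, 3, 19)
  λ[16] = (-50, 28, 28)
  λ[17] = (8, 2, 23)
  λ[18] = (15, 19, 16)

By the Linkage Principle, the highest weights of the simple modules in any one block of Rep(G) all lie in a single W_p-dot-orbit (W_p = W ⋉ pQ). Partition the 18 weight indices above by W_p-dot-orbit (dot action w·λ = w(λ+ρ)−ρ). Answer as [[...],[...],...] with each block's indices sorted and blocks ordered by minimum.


Cartan matrix: type A_3 (|W|=24); un-permuting the 3 rows.

Each λ_j+ρ reduced to Ā_29; 3-tuples below use C's row order:

  1: (4, 7, 3);  2: (4, 7, 3);  3: (8, 4, 5);  4: (13, 4, 1);  5: (8, 4, 5);  6: (8, 4, 5);  7: (2, 4, 20);  8: (2, 4, 20);  9: (4, 7, 3);  10: (0, 20, 0);  11: (6, 21, 1);  12: (8, 4, 5);  13: (0, 20, 0);  14: (13, 4, 1);  15: (2, 4, 20);  16: (0, 20, 0);  17: (2, 4, 20);  18: (8, 4, 5)

Grouping the 18 weights by Ā_29-representative: 6 linkage classes.

[[1, 2, 9], [3, 5, 6, 12, 18], [4, 14], [7, 8, 15, 17], [10, 13, 16], [11]]


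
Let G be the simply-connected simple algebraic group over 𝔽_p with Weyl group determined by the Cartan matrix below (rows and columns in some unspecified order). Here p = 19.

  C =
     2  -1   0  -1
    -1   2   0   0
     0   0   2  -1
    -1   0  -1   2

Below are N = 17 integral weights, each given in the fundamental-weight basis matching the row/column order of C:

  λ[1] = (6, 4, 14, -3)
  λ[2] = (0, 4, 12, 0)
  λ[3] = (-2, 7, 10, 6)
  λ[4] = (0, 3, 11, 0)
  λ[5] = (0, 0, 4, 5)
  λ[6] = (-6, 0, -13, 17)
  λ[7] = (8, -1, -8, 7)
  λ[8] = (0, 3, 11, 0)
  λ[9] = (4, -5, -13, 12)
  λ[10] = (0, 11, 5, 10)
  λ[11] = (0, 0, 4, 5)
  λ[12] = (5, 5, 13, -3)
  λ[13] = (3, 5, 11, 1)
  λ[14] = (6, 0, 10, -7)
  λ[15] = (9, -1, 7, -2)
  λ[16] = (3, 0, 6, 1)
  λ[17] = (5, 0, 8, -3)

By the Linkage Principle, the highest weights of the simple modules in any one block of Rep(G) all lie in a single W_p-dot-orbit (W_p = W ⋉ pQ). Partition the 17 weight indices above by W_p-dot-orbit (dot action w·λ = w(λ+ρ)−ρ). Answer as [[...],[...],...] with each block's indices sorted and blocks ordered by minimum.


Cartan matrix: type A_4 (|W|=120); un-permuting the 4 rows.

Alcove-folded reps (p=19, 17 weights, presented ϖ-order):

  1: (4, 1, 7, 2);  2: (1, 4, 12, 1);  3: (1, 1, 5, 6);  4: (1, 4, 12, 1);  5: (1, 1, 5, 6);  6: (1, 4, 12, 1);  7: (9, 0, 7, 1);  8: (1, 4, 12, 1);  9: (1, 4, 12, 1);  10: (1, 1, 5, 6);  11: (1, 1, 5, 6);  12: (4, 1, 7, 2);  13: (4, 1, 7, 2);  14: (1, 1, 5, 6);  15: (9, 0, 7, 1);  16: (4, 1, 7, 2);  17: (4, 1, 7, 2)

Partition of {1..17} into 4 W_19-dot-orbits:

[[1, 12, 13, 16, 17], [2, 4, 6, 8, 9], [3, 5, 10, 11, 14], [7, 15]]


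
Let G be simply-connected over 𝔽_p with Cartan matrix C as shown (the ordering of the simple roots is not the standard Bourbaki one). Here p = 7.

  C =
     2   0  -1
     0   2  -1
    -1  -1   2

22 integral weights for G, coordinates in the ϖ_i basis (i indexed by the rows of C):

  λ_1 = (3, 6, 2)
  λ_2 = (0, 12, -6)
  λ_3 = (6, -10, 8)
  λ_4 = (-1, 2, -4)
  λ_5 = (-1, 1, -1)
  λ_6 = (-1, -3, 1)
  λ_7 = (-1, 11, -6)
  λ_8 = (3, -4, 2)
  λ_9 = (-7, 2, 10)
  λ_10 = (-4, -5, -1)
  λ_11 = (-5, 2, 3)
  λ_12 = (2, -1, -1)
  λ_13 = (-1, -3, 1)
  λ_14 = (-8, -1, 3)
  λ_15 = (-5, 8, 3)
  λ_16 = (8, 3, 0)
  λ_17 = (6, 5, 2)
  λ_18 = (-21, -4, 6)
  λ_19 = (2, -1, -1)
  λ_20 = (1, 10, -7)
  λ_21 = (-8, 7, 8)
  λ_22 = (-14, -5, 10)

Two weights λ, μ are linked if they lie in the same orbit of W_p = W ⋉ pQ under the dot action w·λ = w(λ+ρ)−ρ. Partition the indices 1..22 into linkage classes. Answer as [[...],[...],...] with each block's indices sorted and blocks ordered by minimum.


A_3 Cartan matrix, 3 simple roots permuted; ρ=(1,1,1).

Ā_7 reps of the 22 weights (A_3, coords as presented):

  1: (3, 0, 0)
  2: (1, 1, 1)
  3: (0, 2, 0)
  4: (3, 0, 0)
  5: (0, 2, 0)
  6: (0, 2, 0)
  7: (0, 2, 0)
  8: (4, 3, 0)
  9: (1, 4, 0)
  10: (4, 3, 0)
  11: (4, 3, 0)
  12: (3, 0, 0)
  13: (0, 2, 0)
  14: (4, 3, 0)
  15: (0, 1, 2)
  16: (0, 1, 2)
  17: (0, 1, 2)
  18: (1, 4, 0)
  19: (3, 0, 0)
  20: (0, 1, 2)
  21: (0, 1, 2)
  22: (1, 4, 0)

Grouping the 22 weights by Ā_7-representative: 6 linkage classes.

[[1, 4, 12, 19], [2], [3, 5, 6, 7, 13], [8, 10, 11, 14], [9, 18, 22], [15, 16, 17, 20, 21]]


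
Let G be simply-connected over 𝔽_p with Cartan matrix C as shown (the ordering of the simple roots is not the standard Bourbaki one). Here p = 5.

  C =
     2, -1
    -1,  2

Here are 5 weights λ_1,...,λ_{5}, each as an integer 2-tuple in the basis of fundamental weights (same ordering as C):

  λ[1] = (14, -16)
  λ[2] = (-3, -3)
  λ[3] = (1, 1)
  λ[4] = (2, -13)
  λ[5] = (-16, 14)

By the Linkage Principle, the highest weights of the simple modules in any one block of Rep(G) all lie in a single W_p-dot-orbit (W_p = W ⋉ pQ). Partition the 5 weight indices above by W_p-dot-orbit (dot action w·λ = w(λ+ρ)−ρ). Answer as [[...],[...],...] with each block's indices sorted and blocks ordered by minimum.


A_2 Cartan matrix, 2 simple roots permuted; ρ=(1,1).

λ_j+ρ reflected into Ā_5 (⟨·,θ^∨⟩≤5); 2-tuples as given:

  [1] (0, 0);  [2] (2, 2);  [3] (2, 2);  [4] (2, 2);  [5] (0, 0)

2 distinct reps among the 5 weights ⇒ 2 W_5-linkage classes:

[[1, 5], [2, 3, 4]]


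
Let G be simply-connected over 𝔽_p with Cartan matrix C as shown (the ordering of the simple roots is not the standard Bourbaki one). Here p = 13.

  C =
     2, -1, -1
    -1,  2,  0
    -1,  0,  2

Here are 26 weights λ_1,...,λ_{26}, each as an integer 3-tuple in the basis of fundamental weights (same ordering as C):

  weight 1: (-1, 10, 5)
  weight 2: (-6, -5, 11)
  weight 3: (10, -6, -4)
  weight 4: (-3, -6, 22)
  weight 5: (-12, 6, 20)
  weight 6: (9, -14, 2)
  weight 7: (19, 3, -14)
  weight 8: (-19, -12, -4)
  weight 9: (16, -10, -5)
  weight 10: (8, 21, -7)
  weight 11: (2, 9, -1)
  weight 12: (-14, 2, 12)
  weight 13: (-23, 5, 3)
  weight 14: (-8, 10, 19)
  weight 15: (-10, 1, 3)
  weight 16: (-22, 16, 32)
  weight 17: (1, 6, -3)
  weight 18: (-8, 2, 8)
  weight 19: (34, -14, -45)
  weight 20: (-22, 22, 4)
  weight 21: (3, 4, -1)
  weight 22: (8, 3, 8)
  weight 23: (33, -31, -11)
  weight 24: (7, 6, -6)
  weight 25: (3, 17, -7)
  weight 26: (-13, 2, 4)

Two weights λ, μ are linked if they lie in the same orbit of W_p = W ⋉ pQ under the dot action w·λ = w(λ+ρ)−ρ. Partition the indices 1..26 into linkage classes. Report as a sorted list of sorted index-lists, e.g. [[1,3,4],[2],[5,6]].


Type A_3, rank 3, |W|=24; reorder rows/cols to standard.

Ā_13 reps of the 26 weights (A_3, coords as presented):

  λ_1 → (0, 7, 2) · λ_2 → (4, 5, 3) · λ_3 → (3, 5, 3) · λ_4 → (3, 5, 3) · λ_5 → (3, 4, 2) · λ_6 → (3, 10, 0) · λ_7 → (0, 7, 2) · λ_8 → (3, 5, 3) · λ_9 → (4, 5, 0) · λ_10 → (4, 5, 3) · λ_11 → (3, 10, 0) · λ_12 → (3, 10, 0) · λ_13 → (4, 5, 3) · λ_14 → (0, 7, 2) · λ_15 → (3, 4, 2) · λ_16 → (4, 5, 3) · λ_17 → (0, 7, 2) · λ_18 → (3, 4, 2) · λ_19 → (4, 5, 0) · λ_20 → (3, 5, 3) · λ_21 → (4, 5, 0) · λ_22 → (4, 5, 0) · λ_23 → (3, 4, 2) · λ_24 → (3, 5, 3) · λ_25 → (3, 4, 2) · λ_26 → (4, 5, 3)

These 26 weights hit 6 W_13-dot-orbits; sizes (4, 5, 5, 5, 3, 4):

[[1, 7, 14, 17], [2, 10, 13, 16, 26], [3, 4, 8, 20, 24], [5, 15, 18, 23, 25], [6, 11, 12], [9, 19, 21, 22]]


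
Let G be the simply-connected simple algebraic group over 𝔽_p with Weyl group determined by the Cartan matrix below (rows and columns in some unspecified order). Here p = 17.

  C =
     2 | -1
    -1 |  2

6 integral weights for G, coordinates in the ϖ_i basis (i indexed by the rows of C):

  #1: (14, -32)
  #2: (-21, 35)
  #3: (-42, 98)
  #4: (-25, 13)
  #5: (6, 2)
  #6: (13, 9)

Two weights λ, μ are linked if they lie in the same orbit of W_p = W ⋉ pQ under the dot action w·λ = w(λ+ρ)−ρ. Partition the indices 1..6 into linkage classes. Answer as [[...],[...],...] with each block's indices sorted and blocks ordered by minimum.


Dynkin diagram of C (from the 2 off-diagonal −1 entries): A_2.

Folding the 6 weights λ_j+ρ into Ā_17 (reps in the given 2-coord order):

  λ_1 → (2, 1) · λ_2 → (2, 1) · λ_3 → (7, 3) · λ_4 → (7, 3) · λ_5 → (7, 3) · λ_6 → (7, 3)

Grouping the 6 weights by Ā_17-representative: 2 linkage classes.

[[1, 2], [3, 4, 5, 6]]


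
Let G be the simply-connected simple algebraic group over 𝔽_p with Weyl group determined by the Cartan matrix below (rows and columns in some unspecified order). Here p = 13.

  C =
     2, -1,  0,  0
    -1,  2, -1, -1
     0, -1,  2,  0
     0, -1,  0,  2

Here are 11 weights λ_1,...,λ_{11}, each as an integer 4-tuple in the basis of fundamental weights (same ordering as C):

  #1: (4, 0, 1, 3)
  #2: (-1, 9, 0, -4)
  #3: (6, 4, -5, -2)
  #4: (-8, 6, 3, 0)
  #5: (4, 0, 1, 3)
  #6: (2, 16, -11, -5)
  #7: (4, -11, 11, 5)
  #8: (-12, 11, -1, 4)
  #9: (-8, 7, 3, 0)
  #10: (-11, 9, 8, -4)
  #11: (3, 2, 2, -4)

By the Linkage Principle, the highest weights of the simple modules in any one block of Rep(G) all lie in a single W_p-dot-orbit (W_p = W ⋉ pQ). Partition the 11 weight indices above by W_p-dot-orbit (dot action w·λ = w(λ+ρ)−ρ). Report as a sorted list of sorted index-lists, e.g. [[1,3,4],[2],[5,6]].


Dynkin diagram of C (from the 6 off-diagonal −1 entries): D_4.

λ_j+ρ reflected into Ā_13 (⟨·,θ^∨⟩≤13); 4-tuples as given:

  λ_1+ρ ↦ (5, 1, 2, 4);  λ_2+ρ ↦ (0, 2, 1, 3);  λ_3+ρ ↦ (7, 0, 4, 1);  λ_4+ρ ↦ (7, 0, 4, 1);  λ_5+ρ ↦ (5, 1, 2, 4);  λ_6+ρ ↦ (4, 0, 3, 3);  λ_7+ρ ↦ (5, 1, 2, 4);  λ_8+ρ ↦ (7, 0, 4, 1);  λ_9+ρ ↦ (7, 0, 4, 1);  λ_10+ρ ↦ (4, 0, 3, 3);  λ_11+ρ ↦ (4, 0, 3, 3)

These 11 weights hit 4 W_13-dot-orbits; sizes (3, 1, 4, 3):

[[1, 5, 7], [2], [3, 4, 8, 9], [6, 10, 11]]


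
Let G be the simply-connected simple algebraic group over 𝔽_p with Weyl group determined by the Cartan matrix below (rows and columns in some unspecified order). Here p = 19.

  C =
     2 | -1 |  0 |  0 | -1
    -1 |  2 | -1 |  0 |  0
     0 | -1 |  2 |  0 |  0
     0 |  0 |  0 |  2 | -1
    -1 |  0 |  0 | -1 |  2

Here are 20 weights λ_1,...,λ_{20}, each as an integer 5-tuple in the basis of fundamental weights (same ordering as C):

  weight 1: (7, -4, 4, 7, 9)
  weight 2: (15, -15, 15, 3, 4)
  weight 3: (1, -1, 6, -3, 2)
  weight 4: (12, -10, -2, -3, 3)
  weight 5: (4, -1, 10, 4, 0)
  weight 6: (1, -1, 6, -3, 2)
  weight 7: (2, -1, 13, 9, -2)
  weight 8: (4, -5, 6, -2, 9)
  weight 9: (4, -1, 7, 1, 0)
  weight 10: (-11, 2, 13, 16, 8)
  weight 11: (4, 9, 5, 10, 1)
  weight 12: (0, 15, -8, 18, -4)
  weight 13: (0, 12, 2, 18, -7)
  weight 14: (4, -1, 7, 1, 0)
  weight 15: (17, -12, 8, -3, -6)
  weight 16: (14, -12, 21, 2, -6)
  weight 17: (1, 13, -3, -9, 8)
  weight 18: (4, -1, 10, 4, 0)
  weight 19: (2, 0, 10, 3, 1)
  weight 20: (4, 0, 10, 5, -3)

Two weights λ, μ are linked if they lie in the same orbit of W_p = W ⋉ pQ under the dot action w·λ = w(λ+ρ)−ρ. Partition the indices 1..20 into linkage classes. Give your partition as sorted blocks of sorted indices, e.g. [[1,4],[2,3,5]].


A_5 Cartan matrix, 5 simple roots permuted; ρ=(1,1,1,1,1).

Ā_19 reps of the 20 weights (A_5, coords as presented):

  λ_1+ρ ↦ (1, 4, 3, 1, 9) · λ_2+ρ ↦ (2, 8, 4, 2, 1) · λ_3+ρ ↦ (2, 0, 7, 2, 1) · λ_4+ρ ↦ (3, 1, 9, 2, 2) · λ_5+ρ ↦ (5, 0, 8, 2, 1) · λ_6+ρ ↦ (2, 0, 7, 2, 1) · λ_7+ρ ↦ (2, 0, 7, 2, 1) · λ_8+ρ ↦ (1, 4, 3, 1, 9) · λ_9+ρ ↦ (5, 0, 8, 2, 1) · λ_10+ρ ↦ (2, 0, 7, 2, 1) · λ_11+ρ ↦ (3, 1, 9, 2, 2) · λ_12+ρ ↦ (2, 0, 7, 2, 1) · λ_13+ρ ↦ (5, 0, 8, 2, 1) · λ_14+ρ ↦ (5, 0, 8, 2, 1) · λ_15+ρ ↦ (0, 9, 2, 5, 2) · λ_16+ρ ↦ (2, 8, 4, 2, 1) · λ_17+ρ ↦ (2, 8, 4, 2, 1) · λ_18+ρ ↦ (5, 0, 8, 2, 1) · λ_19+ρ ↦ (3, 1, 9, 2, 2) · λ_20+ρ ↦ (3, 1, 9, 2, 2)

6 distinct reps among the 20 weights ⇒ 6 W_19-linkage classes:

[[1, 8], [2, 16, 17], [3, 6, 7, 10, 12], [4, 11, 19, 20], [5, 9, 13, 14, 18], [15]]


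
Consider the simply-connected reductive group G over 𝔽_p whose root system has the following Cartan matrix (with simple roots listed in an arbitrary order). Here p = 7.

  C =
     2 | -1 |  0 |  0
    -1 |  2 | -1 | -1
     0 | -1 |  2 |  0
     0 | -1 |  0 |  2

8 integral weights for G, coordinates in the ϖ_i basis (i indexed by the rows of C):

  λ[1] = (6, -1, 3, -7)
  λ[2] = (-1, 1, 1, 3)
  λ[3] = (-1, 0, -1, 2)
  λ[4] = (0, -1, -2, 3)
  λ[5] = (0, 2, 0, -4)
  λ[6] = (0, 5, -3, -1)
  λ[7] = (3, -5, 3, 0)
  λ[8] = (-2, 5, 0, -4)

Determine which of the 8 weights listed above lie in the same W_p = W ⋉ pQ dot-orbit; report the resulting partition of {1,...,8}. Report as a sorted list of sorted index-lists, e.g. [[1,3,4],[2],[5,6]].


Type D_4, rank 4, |W|=192; reorder rows/cols to standard.

λ_j+ρ reflected into Ā_7 (⟨·,θ^∨⟩≤7); 4-tuples as given:

  λ_1+ρ ↦ (1, 0, 2, 0)
  λ_2+ρ ↦ (1, 0, 1, 3)
  λ_3+ρ ↦ (0, 1, 0, 3)
  λ_4+ρ ↦ (0, 1, 0, 3)
  λ_5+ρ ↦ (1, 0, 1, 3)
  λ_6+ρ ↦ (1, 0, 2, 0)
  λ_7+ρ ↦ (0, 1, 0, 3)
  λ_8+ρ ↦ (1, 0, 1, 3)

3 distinct reps among the 8 weights ⇒ 3 W_7-linkage classes:

[[1, 6], [2, 5, 8], [3, 4, 7]]


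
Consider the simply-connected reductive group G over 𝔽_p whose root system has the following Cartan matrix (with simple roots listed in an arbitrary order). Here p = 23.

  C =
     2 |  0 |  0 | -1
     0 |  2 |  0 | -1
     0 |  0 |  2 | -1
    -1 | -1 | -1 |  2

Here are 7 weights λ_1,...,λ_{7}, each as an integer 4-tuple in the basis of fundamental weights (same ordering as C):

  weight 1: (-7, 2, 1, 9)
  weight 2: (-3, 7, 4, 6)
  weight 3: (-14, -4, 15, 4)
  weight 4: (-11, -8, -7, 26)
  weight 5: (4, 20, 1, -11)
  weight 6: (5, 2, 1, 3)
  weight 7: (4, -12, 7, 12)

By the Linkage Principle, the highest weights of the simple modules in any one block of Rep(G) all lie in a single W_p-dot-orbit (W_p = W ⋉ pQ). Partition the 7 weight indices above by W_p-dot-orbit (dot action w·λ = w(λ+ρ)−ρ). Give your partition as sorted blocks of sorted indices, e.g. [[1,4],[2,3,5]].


Dynkin diagram of C (from the 6 off-diagonal −1 entries): D_4.

Alcove-folded reps (p=23, 7 weights, presented ϖ-order):

  [1] (6, 3, 2, 4);  [2] (2, 8, 5, 3);  [3] (2, 8, 5, 3);  [4] (6, 3, 2, 4);  [5] (2, 8, 5, 3);  [6] (6, 3, 2, 4);  [7] (2, 8, 5, 3)

Partition of {1..7} into 2 W_23-dot-orbits:

[[1, 4, 6], [2, 3, 5, 7]]


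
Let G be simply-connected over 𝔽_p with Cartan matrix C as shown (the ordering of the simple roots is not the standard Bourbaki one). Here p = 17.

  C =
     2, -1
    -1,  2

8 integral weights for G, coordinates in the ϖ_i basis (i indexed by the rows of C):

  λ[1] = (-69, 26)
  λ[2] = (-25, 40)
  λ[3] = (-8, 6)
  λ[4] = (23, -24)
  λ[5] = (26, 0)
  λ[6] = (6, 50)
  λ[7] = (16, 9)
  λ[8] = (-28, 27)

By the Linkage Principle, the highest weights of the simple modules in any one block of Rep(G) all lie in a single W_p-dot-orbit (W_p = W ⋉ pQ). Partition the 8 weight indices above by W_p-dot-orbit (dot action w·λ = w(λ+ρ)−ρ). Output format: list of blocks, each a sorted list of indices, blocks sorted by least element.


Root system A_2: the 2×2 matrix C matches after relabeling.

W_17-reps of the 8 weights in Ā_17 (same 2-coord order as C):

  λ_1 → (7, 0)
  λ_2 → (7, 0)
  λ_3 → (7, 0)
  λ_4 → (6, 10)
  λ_5 → (6, 10)
  λ_6 → (7, 0)
  λ_7 → (7, 0)
  λ_8 → (6, 10)

These 8 weights hit 2 W_17-dot-orbits; sizes (5, 3):

[[1, 2, 3, 6, 7], [4, 5, 8]]


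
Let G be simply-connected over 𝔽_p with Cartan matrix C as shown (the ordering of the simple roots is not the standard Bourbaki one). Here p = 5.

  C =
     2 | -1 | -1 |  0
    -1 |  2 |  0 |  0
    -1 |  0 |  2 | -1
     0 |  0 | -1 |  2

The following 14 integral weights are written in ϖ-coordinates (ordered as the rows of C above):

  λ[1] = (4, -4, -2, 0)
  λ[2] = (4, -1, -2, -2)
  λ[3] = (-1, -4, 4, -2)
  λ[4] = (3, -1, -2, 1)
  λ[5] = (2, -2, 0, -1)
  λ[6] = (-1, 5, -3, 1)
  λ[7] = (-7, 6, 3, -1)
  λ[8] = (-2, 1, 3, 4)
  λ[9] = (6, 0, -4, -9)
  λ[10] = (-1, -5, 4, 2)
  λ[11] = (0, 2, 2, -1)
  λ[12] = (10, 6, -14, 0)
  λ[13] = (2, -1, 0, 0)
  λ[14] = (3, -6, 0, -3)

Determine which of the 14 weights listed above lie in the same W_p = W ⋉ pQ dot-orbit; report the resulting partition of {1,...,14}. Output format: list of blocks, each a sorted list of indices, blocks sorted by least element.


C ↔ A_4 under row/col permutation; |W(A_4)| = 120.

Alcove-folded reps (p=5, 14 weights, presented ϖ-order):

  [1] (1, 3, 1, 0) · [2] (3, 0, 1, 1) · [3] (3, 0, 1, 1) · [4] (3, 0, 1, 1) · [5] (2, 1, 1, 0) · [6] (1, 3, 1, 0) · [7] (3, 1, 0, 0) · [8] (3, 1, 0, 0) · [9] (1, 1, 1, 2) · [10] (1, 3, 1, 0) · [11] (1, 1, 1, 2) · [12] (1, 1, 1, 2) · [13] (3, 0, 1, 1) · [14] (1, 3, 1, 0)

Grouping the 14 weights by Ā_5-representative: 5 linkage classes.

[[1, 6, 10, 14], [2, 3, 4, 13], [5], [7, 8], [9, 11, 12]]


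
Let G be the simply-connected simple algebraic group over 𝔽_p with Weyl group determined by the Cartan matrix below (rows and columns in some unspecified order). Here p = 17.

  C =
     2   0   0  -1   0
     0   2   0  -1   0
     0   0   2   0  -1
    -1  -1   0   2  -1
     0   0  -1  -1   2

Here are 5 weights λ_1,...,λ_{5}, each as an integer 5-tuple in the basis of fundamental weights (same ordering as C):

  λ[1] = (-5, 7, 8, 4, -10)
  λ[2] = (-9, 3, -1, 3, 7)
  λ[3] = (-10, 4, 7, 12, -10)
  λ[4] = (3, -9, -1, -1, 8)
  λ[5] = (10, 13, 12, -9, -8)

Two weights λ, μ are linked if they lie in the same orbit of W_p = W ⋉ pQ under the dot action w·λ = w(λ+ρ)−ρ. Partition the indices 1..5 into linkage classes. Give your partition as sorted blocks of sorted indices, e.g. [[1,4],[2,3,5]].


Root system D_5: the 5×5 matrix C matches after relabeling.

W_17-reps of the 5 weights in Ā_17 (same 5-coord order as C):

  λ_1 → (4, 0, 0, 4, 1) · λ_2 → (4, 0, 0, 4, 1) · λ_3 → (4, 0, 0, 4, 1) · λ_4 → (4, 0, 0, 4, 1) · λ_5 → (4, 1, 2, 2, 0)

The 5 indices split into 2 linkage classes (same alcove rep ⇔ same W_17-dot-orbit):

[[1, 2, 3, 4], [5]]


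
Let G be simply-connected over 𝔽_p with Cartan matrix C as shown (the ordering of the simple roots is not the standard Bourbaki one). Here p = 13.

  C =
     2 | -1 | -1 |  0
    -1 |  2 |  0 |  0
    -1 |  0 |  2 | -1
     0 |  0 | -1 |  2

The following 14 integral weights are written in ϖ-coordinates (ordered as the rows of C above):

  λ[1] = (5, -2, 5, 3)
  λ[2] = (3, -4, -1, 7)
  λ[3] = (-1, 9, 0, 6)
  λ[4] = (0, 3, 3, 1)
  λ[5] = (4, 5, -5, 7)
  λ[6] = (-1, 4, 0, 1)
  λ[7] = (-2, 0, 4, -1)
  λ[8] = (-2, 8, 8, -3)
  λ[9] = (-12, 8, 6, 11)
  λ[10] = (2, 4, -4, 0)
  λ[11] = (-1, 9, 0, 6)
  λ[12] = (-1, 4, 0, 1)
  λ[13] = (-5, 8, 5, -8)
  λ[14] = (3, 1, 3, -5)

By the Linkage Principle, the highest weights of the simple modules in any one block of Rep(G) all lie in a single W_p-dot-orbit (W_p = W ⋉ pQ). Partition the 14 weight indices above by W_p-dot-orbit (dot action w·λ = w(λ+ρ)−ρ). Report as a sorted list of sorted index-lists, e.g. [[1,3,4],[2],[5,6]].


A_4 Cartan matrix, 4 simple roots permuted; ρ=(1,1,1,1).

Folding the 14 weights λ_j+ρ into Ā_13 (reps in the given 4-coord order):

  [1] (3, 2, 6, 1) · [2] (1, 3, 0, 8) · [3] (0, 5, 1, 2) · [4] (1, 4, 4, 2) · [5] (1, 4, 4, 2) · [6] (0, 5, 1, 2) · [7] (1, 0, 4, 0) · [8] (1, 4, 4, 2) · [9] (1, 4, 4, 2) · [10] (0, 5, 1, 2) · [11] (0, 5, 1, 2) · [12] (0, 5, 1, 2) · [13] (1, 4, 4, 2) · [14] (4, 2, 0, 4)

Partition of {1..14} into 6 W_13-dot-orbits:

[[1], [2], [3, 6, 10, 11, 12], [4, 5, 8, 9, 13], [7], [14]]


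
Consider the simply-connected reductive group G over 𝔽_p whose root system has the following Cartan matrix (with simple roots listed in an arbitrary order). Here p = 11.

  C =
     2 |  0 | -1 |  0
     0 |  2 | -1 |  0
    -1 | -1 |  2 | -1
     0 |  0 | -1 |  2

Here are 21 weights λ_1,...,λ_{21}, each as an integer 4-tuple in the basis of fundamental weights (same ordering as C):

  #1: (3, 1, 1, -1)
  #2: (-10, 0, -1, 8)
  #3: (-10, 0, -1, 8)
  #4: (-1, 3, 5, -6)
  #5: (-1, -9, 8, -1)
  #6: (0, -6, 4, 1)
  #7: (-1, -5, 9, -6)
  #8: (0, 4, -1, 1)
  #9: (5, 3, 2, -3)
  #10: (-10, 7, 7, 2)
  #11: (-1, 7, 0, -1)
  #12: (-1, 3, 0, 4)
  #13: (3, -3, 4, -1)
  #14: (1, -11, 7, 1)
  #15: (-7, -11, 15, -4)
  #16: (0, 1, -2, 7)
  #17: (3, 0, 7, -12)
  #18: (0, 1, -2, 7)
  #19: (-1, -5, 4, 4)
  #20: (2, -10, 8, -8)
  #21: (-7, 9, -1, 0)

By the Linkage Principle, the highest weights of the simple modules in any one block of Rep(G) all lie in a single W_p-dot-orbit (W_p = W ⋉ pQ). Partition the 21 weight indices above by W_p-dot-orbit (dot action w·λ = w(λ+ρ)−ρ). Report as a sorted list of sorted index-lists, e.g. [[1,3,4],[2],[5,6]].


Type D_4, rank 4, |W|=192; reorder rows/cols to standard.

W_11-reps of the 21 weights in Ā_11 (same 4-coord order as C):

    1: (4, 2, 2, 0)
    2: (0, 8, 1, 0)
    3: (0, 8, 1, 0)
    4: (0, 4, 1, 5)
    5: (0, 8, 1, 0)
    6: (1, 5, 0, 2)
    7: (0, 4, 1, 5)
    8: (1, 5, 0, 2)
    9: (4, 2, 2, 0)
    10: (1, 0, 2, 5)
    11: (0, 8, 1, 0)
    12: (0, 4, 1, 5)
    13: (4, 2, 2, 0)
    14: (0, 8, 1, 0)
    15: (1, 5, 0, 2)
    16: (0, 1, 1, 7)
    17: (0, 1, 1, 7)
    18: (0, 1, 1, 7)
    19: (0, 4, 1, 5)
    20: (4, 2, 2, 0)
    21: (0, 4, 1, 5)

6 distinct reps among the 21 weights ⇒ 6 W_11-linkage classes:

[[1, 9, 13, 20], [2, 3, 5, 11, 14], [4, 7, 12, 19, 21], [6, 8, 15], [10], [16, 17, 18]]
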